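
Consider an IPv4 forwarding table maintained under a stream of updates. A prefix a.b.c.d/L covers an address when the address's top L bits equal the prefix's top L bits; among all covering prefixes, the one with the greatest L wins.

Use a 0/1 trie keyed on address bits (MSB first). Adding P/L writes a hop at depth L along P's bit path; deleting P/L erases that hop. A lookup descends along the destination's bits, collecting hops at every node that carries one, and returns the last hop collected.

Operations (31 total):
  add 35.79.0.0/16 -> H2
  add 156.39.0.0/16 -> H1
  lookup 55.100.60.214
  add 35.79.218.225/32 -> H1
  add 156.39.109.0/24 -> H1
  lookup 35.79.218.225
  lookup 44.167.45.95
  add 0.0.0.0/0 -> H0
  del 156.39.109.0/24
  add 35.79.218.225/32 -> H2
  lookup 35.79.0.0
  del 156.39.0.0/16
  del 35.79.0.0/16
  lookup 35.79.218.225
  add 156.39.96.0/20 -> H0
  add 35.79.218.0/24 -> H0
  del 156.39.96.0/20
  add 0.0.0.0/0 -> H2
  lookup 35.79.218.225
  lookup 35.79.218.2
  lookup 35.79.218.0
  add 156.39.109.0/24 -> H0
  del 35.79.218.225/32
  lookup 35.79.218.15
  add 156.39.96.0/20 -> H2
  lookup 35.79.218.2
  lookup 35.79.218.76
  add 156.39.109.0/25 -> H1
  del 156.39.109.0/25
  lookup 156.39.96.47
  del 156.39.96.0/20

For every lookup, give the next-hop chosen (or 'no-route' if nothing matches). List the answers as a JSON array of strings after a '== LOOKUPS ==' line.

Process each operation:
  + 35.79.0.0/16 (H2) depth=16
  + 156.39.0.0/16 (H1) depth=16
  lookup 55.100.60.214: bits 001 walk d0:-→d1:-→d2:-→d3:- -> no-route
  + 35.79.218.225/32 (H1) depth=32
  + 156.39.109.0/24 (H1) depth=24
  lookup 35.79.218.225: bits 00100011010011111101101011100001 walk d0:-→d1:-→d2:-→d3:-→d4:-→d5:-→d6:-→d7:-→d8:-→d9:-→d10:-→d11:-→d12:-→d13:-→d14:-→d15:-→d16:H2→d17:-→d18:-→d19:-→d20:-→d21:-→d22:-→d23:-→d24:-→d25:-→d26:-→d27:-→d28:-→d29:-→d30:-→d31:-→d32:H1 -> H1
  lookup 44.167.45.95: bits 0010 walk d0:-→d1:-→d2:-→d3:-→d4:- -> no-route
  + 0.0.0.0/0 (H0) depth=0
  del 156.39.109.0/24 (clear depth 24)
  + 35.79.218.225/32 (H2) depth=32
  lookup 35.79.0.0: bits 0010001101001111 walk d0:H0→d1:-→d2:-→d3:-→d4:-→d5:-→d6:-→d7:-→d8:-→d9:-→d10:-→d11:-→d12:-→d13:-→d14:-→d15:-→d16:H2 -> H2
  del 156.39.0.0/16 (clear depth 16)
  del 35.79.0.0/16 (clear depth 16)
  lookup 35.79.218.225: bits 00100011010011111101101011100001 walk d0:H0→d1:-→d2:-→d3:-→d4:-→d5:-→d6:-→d7:-→d8:-→d9:-→d10:-→d11:-→d12:-→d13:-→d14:-→d15:-→d16:-→d17:-→d18:-→d19:-→d20:-→d21:-→d22:-→d23:-→d24:-→d25:-→d26:-→d27:-→d28:-→d29:-→d30:-→d31:-→d32:H2 -> H2
  + 156.39.96.0/20 (H0) depth=20
  + 35.79.218.0/24 (H0) depth=24
  del 156.39.96.0/20 (clear depth 20)
  + 0.0.0.0/0 (H2) depth=0
  lookup 35.79.218.225: bits 00100011010011111101101011100001 walk d0:H2→d1:-→d2:-→d3:-→d4:-→d5:-→d6:-→d7:-→d8:-→d9:-→d10:-→d11:-→d12:-→d13:-→d14:-→d15:-→d16:-→d17:-→d18:-→d19:-→d20:-→d21:-→d22:-→d23:-→d24:H0→d25:-→d26:-→d27:-→d28:-→d29:-→d30:-→d31:-→d32:H2 -> H2
  lookup 35.79.218.2: bits 001000110100111111011010 walk d0:H2→d1:-→d2:-→d3:-→d4:-→d5:-→d6:-→d7:-→d8:-→d9:-→d10:-→d11:-→d12:-→d13:-→d14:-→d15:-→d16:-→d17:-→d18:-→d19:-→d20:-→d21:-→d22:-→d23:-→d24:H0 -> H0
  lookup 35.79.218.0: bits 001000110100111111011010 walk d0:H2→d1:-→d2:-→d3:-→d4:-→d5:-→d6:-→d7:-→d8:-→d9:-→d10:-→d11:-→d12:-→d13:-→d14:-→d15:-→d16:-→d17:-→d18:-→d19:-→d20:-→d21:-→d22:-→d23:-→d24:H0 -> H0
  + 156.39.109.0/24 (H0) depth=24
  del 35.79.218.225/32 (clear depth 32)
  lookup 35.79.218.15: bits 001000110100111111011010 walk d0:H2→d1:-→d2:-→d3:-→d4:-→d5:-→d6:-→d7:-→d8:-→d9:-→d10:-→d11:-→d12:-→d13:-→d14:-→d15:-→d16:-→d17:-→d18:-→d19:-→d20:-→d21:-→d22:-→d23:-→d24:H0 -> H0
  + 156.39.96.0/20 (H2) depth=20
  lookup 35.79.218.2: bits 001000110100111111011010 walk d0:H2→d1:-→d2:-→d3:-→d4:-→d5:-→d6:-→d7:-→d8:-→d9:-→d10:-→d11:-→d12:-→d13:-→d14:-→d15:-→d16:-→d17:-→d18:-→d19:-→d20:-→d21:-→d22:-→d23:-→d24:H0 -> H0
  lookup 35.79.218.76: bits 001000110100111111011010 walk d0:H2→d1:-→d2:-→d3:-→d4:-→d5:-→d6:-→d7:-→d8:-→d9:-→d10:-→d11:-→d12:-→d13:-→d14:-→d15:-→d16:-→d17:-→d18:-→d19:-→d20:-→d21:-→d22:-→d23:-→d24:H0 -> H0
  + 156.39.109.0/25 (H1) depth=25
  del 156.39.109.0/25 (clear depth 25)
  lookup 156.39.96.47: bits 10011100001001110110 walk d0:H2→d1:-→d2:-→d3:-→d4:-→d5:-→d6:-→d7:-→d8:-→d9:-→d10:-→d11:-→d12:-→d13:-→d14:-→d15:-→d16:-→d17:-→d18:-→d19:-→d20:H2 -> H2
  del 156.39.96.0/20 (clear depth 20)

== LOOKUPS ==
["no-route","H1","no-route","H2","H2","H2","H0","H0","H0","H0","H0","H2"]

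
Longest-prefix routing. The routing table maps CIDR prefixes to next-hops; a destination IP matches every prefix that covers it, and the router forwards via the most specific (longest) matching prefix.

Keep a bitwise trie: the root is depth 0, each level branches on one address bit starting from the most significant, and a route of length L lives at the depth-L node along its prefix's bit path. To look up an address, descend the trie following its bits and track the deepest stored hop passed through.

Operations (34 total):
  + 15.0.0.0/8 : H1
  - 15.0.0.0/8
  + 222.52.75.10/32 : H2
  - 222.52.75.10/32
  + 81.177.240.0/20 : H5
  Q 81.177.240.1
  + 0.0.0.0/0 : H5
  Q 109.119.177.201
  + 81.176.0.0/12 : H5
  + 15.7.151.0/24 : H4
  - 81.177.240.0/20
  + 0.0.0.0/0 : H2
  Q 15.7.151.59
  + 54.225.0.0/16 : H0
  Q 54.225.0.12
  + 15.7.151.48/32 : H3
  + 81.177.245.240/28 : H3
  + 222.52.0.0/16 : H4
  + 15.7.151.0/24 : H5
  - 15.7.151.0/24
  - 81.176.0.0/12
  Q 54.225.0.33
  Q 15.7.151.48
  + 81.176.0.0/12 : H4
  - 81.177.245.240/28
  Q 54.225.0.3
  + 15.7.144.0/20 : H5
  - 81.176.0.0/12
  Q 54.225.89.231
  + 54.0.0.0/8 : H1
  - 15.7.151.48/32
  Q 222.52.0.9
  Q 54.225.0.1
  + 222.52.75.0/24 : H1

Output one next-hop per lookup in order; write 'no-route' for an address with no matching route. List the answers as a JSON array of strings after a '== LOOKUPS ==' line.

Apply in order:
  add 15.0.0.0/8 -> H1 at depth 8
  - 15.0.0.0/8 clear@8
  add 222.52.75.10/32 -> H2 at depth 32
  - 222.52.75.10/32 clear@32
  add 81.177.240.0/20 -> H5 at depth 20
  lookup 81.177.240.1: bits 01010001101100011111 walk d0:-→d1:-→d2:-→d3:-→d4:-→d5:-→d6:-→d7:-→d8:-→d9:-→d10:-→d11:-→d12:-→d13:-→d14:-→d15:-→d16:-→d17:-→d18:-→d19:-→d20:H5 -> H5
  add 0.0.0.0/0 -> H5 at depth 0
  lookup 109.119.177.201: bits 01 walk d0:H5→d1:-→d2:- -> H5
  add 81.176.0.0/12 -> H5 at depth 12
  add 15.7.151.0/24 -> H4 at depth 24
  - 81.177.240.0/20 clear@20
  add 0.0.0.0/0 -> H2 at depth 0
  lookup 15.7.151.59: bits 000011110000011110010111 walk d0:H2→d1:-→d2:-→d3:-→d4:-→d5:-→d6:-→d7:-→d8:-→d9:-→d10:-→d11:-→d12:-→d13:-→d14:-→d15:-→d16:-→d17:-→d18:-→d19:-→d20:-→d21:-→d22:-→d23:-→d24:H4 -> H4
  add 54.225.0.0/16 -> H0 at depth 16
  lookup 54.225.0.12: bits 0011011011100001 walk d0:H2→d1:-→d2:-→d3:-→d4:-→d5:-→d6:-→d7:-→d8:-→d9:-→d10:-→d11:-→d12:-→d13:-→d14:-→d15:-→d16:H0 -> H0
  add 15.7.151.48/32 -> H3 at depth 32
  add 81.177.245.240/28 -> H3 at depth 28
  add 222.52.0.0/16 -> H4 at depth 16
  add 15.7.151.0/24 -> H5 at depth 24
  - 15.7.151.0/24 clear@24
  - 81.176.0.0/12 clear@12
  lookup 54.225.0.33: bits 0011011011100001 walk d0:H2→d1:-→d2:-→d3:-→d4:-→d5:-→d6:-→d7:-→d8:-→d9:-→d10:-→d11:-→d12:-→d13:-→d14:-→d15:-→d16:H0 -> H0
  lookup 15.7.151.48: bits 00001111000001111001011100110000 walk d0:H2→d1:-→d2:-→d3:-→d4:-→d5:-→d6:-→d7:-→d8:-→d9:-→d10:-→d11:-→d12:-→d13:-→d14:-→d15:-→d16:-→d17:-→d18:-→d19:-→d20:-→d21:-→d22:-→d23:-→d24:-→d25:-→d26:-→d27:-→d28:-→d29:-→d30:-→d31:-→d32:H3 -> H3
  add 81.176.0.0/12 -> H4 at depth 12
  - 81.177.245.240/28 clear@28
  lookup 54.225.0.3: bits 0011011011100001 walk d0:H2→d1:-→d2:-→d3:-→d4:-→d5:-→d6:-→d7:-→d8:-→d9:-→d10:-→d11:-→d12:-→d13:-→d14:-→d15:-→d16:H0 -> H0
  add 15.7.144.0/20 -> H5 at depth 20
  - 81.176.0.0/12 clear@12
  lookup 54.225.89.231: bits 0011011011100001 walk d0:H2→d1:-→d2:-→d3:-→d4:-→d5:-→d6:-→d7:-→d8:-→d9:-→d10:-→d11:-→d12:-→d13:-→d14:-→d15:-→d16:H0 -> H0
  add 54.0.0.0/8 -> H1 at depth 8
  - 15.7.151.48/32 clear@32
  lookup 222.52.0.9: bits 11011110001101000 walk d0:H2→d1:-→d2:-→d3:-→d4:-→d5:-→d6:-→d7:-→d8:-→d9:-→d10:-→d11:-→d12:-→d13:-→d14:-→d15:-→d16:H4→d17:- -> H4
  lookup 54.225.0.1: bits 0011011011100001 walk d0:H2→d1:-→d2:-→d3:-→d4:-→d5:-→d6:-→d7:-→d8:H1→d9:-→d10:-→d11:-→d12:-→d13:-→d14:-→d15:-→d16:H0 -> H0
  add 222.52.75.0/24 -> H1 at depth 24

== LOOKUPS ==
["H5","H5","H4","H0","H0","H3","H0","H0","H4","H0"]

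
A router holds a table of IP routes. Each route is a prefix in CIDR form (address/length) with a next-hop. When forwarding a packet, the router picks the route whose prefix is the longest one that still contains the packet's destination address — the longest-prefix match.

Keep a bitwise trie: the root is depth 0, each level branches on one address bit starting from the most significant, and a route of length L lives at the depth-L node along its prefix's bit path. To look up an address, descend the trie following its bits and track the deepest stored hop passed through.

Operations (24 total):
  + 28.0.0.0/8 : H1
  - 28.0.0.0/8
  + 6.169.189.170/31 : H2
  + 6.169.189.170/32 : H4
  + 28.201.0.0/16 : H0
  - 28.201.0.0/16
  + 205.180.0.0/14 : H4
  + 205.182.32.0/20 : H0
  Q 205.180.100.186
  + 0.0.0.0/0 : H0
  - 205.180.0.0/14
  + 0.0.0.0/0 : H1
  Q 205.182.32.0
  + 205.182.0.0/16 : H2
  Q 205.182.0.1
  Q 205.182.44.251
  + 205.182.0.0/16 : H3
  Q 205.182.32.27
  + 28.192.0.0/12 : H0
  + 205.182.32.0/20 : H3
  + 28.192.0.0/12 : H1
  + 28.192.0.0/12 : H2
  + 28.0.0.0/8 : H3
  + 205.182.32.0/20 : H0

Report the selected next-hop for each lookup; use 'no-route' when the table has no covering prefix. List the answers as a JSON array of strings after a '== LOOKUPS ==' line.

Trace:
  add 28.0.0.0/8 -> H1 at depth 8
  - 28.0.0.0/8 clear@8
  add 6.169.189.170/31 -> H2 at depth 31
  add 6.169.189.170/32 -> H4 at depth 32
  add 28.201.0.0/16 -> H0 at depth 16
  - 28.201.0.0/16 clear@16
  add 205.180.0.0/14 -> H4 at depth 14
  add 205.182.32.0/20 -> H0 at depth 20
  lookup 205.180.100.186: bits 11001101101101 walk d0:-→d1:-→d2:-→d3:-→d4:-→d5:-→d6:-→d7:-→d8:-→d9:-→d10:-→d11:-→d12:-→d13:-→d14:H4 -> H4
  add 0.0.0.0/0 -> H0 at depth 0
  - 205.180.0.0/14 clear@14
  add 0.0.0.0/0 -> H1 at depth 0
  lookup 205.182.32.0: bits 11001101101101100010 walk d0:H1→d1:-→d2:-→d3:-→d4:-→d5:-→d6:-→d7:-→d8:-→d9:-→d10:-→d11:-→d12:-→d13:-→d14:-→d15:-→d16:-→d17:-→d18:-→d19:-→d20:H0 -> H0
  add 205.182.0.0/16 -> H2 at depth 16
  lookup 205.182.0.1: bits 110011011011011000 walk d0:H1→d1:-→d2:-→d3:-→d4:-→d5:-→d6:-→d7:-→d8:-→d9:-→d10:-→d11:-→d12:-→d13:-→d14:-→d15:-→d16:H2→d17:-→d18:- -> H2
  lookup 205.182.44.251: bits 11001101101101100010 walk d0:H1→d1:-→d2:-→d3:-→d4:-→d5:-→d6:-→d7:-→d8:-→d9:-→d10:-→d11:-→d12:-→d13:-→d14:-→d15:-→d16:H2→d17:-→d18:-→d19:-→d20:H0 -> H0
  add 205.182.0.0/16 -> H3 at depth 16
  lookup 205.182.32.27: bits 11001101101101100010 walk d0:H1→d1:-→d2:-→d3:-→d4:-→d5:-→d6:-→d7:-→d8:-→d9:-→d10:-→d11:-→d12:-→d13:-→d14:-→d15:-→d16:H3→d17:-→d18:-→d19:-→d20:H0 -> H0
  add 28.192.0.0/12 -> H0 at depth 12
  add 205.182.32.0/20 -> H3 at depth 20
  add 28.192.0.0/12 -> H1 at depth 12
  add 28.192.0.0/12 -> H2 at depth 12
  add 28.0.0.0/8 -> H3 at depth 8
  add 205.182.32.0/20 -> H0 at depth 20

== LOOKUPS ==
["H4","H0","H2","H0","H0"]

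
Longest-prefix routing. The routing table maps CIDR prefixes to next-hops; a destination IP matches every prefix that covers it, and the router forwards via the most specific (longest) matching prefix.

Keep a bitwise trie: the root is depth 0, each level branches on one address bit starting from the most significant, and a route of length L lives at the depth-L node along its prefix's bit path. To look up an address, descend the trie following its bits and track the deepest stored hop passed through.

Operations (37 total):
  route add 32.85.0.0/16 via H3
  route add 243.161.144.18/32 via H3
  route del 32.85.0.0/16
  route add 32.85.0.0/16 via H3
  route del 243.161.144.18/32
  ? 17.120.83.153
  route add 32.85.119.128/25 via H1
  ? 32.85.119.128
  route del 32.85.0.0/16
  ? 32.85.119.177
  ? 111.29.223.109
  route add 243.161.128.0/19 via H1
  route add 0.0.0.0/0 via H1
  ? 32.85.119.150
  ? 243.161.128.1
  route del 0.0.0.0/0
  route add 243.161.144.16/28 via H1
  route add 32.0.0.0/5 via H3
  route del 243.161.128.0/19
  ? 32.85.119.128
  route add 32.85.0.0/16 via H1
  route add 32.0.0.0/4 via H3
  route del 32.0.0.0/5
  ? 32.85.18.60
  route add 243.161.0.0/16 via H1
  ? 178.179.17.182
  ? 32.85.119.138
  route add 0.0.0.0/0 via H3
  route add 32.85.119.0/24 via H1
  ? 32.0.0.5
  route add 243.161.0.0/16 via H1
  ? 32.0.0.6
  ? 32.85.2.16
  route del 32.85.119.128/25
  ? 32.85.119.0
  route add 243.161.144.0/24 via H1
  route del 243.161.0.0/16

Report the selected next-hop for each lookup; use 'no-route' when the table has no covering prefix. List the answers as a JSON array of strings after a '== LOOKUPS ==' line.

Trace:
  + 32.85.0.0/16 (H3) depth=16
  + 243.161.144.18/32 (H3) depth=32
  del 32.85.0.0/16 (clear depth 16)
  + 32.85.0.0/16 (H3) depth=16
  del 243.161.144.18/32 (clear depth 32)
  lookup 17.120.83.153: bits 00 walk d0:-→d1:-→d2:- -> no-route
  + 32.85.119.128/25 (H1) depth=25
  lookup 32.85.119.128: bits 0010000001010101011101111 walk d0:-→d1:-→d2:-→d3:-→d4:-→d5:-→d6:-→d7:-→d8:-→d9:-→d10:-→d11:-→d12:-→d13:-→d14:-→d15:-→d16:H3→d17:-→d18:-→d19:-→d20:-→d21:-→d22:-→d23:-→d24:-→d25:H1 -> H1
  del 32.85.0.0/16 (clear depth 16)
  lookup 32.85.119.177: bits 0010000001010101011101111 walk d0:-→d1:-→d2:-→d3:-→d4:-→d5:-→d6:-→d7:-→d8:-→d9:-→d10:-→d11:-→d12:-→d13:-→d14:-→d15:-→d16:-→d17:-→d18:-→d19:-→d20:-→d21:-→d22:-→d23:-→d24:-→d25:H1 -> H1
  lookup 111.29.223.109: bits 0 walk d0:-→d1:- -> no-route
  + 243.161.128.0/19 (H1) depth=19
  + 0.0.0.0/0 (H1) depth=0
  lookup 32.85.119.150: bits 0010000001010101011101111 walk d0:H1→d1:-→d2:-→d3:-→d4:-→d5:-→d6:-→d7:-→d8:-→d9:-→d10:-→d11:-→d12:-→d13:-→d14:-→d15:-→d16:-→d17:-→d18:-→d19:-→d20:-→d21:-→d22:-→d23:-→d24:-→d25:H1 -> H1
  lookup 243.161.128.1: bits 1111001110100001100 walk d0:H1→d1:-→d2:-→d3:-→d4:-→d5:-→d6:-→d7:-→d8:-→d9:-→d10:-→d11:-→d12:-→d13:-→d14:-→d15:-→d16:-→d17:-→d18:-→d19:H1 -> H1
  del 0.0.0.0/0 (clear depth 0)
  + 243.161.144.16/28 (H1) depth=28
  + 32.0.0.0/5 (H3) depth=5
  del 243.161.128.0/19 (clear depth 19)
  lookup 32.85.119.128: bits 0010000001010101011101111 walk d0:-→d1:-→d2:-→d3:-→d4:-→d5:H3→d6:-→d7:-→d8:-→d9:-→d10:-→d11:-→d12:-→d13:-→d14:-→d15:-→d16:-→d17:-→d18:-→d19:-→d20:-→d21:-→d22:-→d23:-→d24:-→d25:H1 -> H1
  + 32.85.0.0/16 (H1) depth=16
  + 32.0.0.0/4 (H3) depth=4
  del 32.0.0.0/5 (clear depth 5)
  lookup 32.85.18.60: bits 00100000010101010 walk d0:-→d1:-→d2:-→d3:-→d4:H3→d5:-→d6:-→d7:-→d8:-→d9:-→d10:-→d11:-→d12:-→d13:-→d14:-→d15:-→d16:H1→d17:- -> H1
  + 243.161.0.0/16 (H1) depth=16
  lookup 178.179.17.182: bits 1 walk d0:-→d1:- -> no-route
  lookup 32.85.119.138: bits 0010000001010101011101111 walk d0:-→d1:-→d2:-→d3:-→d4:H3→d5:-→d6:-→d7:-→d8:-→d9:-→d10:-→d11:-→d12:-→d13:-→d14:-→d15:-→d16:H1→d17:-→d18:-→d19:-→d20:-→d21:-→d22:-→d23:-→d24:-→d25:H1 -> H1
  + 0.0.0.0/0 (H3) depth=0
  + 32.85.119.0/24 (H1) depth=24
  lookup 32.0.0.5: bits 001000000 walk d0:H3→d1:-→d2:-→d3:-→d4:H3→d5:-→d6:-→d7:-→d8:-→d9:- -> H3
  + 243.161.0.0/16 (H1) depth=16
  lookup 32.0.0.6: bits 001000000 walk d0:H3→d1:-→d2:-→d3:-→d4:H3→d5:-→d6:-→d7:-→d8:-→d9:- -> H3
  lookup 32.85.2.16: bits 00100000010101010 walk d0:H3→d1:-→d2:-→d3:-→d4:H3→d5:-→d6:-→d7:-→d8:-→d9:-→d10:-→d11:-→d12:-→d13:-→d14:-→d15:-→d16:H1→d17:- -> H1
  del 32.85.119.128/25 (clear depth 25)
  lookup 32.85.119.0: bits 001000000101010101110111 walk d0:H3→d1:-→d2:-→d3:-→d4:H3→d5:-→d6:-→d7:-→d8:-→d9:-→d10:-→d11:-→d12:-→d13:-→d14:-→d15:-→d16:H1→d17:-→d18:-→d19:-→d20:-→d21:-→d22:-→d23:-→d24:H1 -> H1
  + 243.161.144.0/24 (H1) depth=24
  del 243.161.0.0/16 (clear depth 16)

== LOOKUPS ==
["no-route","H1","H1","no-route","H1","H1","H1","H1","no-route","H1","H3","H3","H1","H1"]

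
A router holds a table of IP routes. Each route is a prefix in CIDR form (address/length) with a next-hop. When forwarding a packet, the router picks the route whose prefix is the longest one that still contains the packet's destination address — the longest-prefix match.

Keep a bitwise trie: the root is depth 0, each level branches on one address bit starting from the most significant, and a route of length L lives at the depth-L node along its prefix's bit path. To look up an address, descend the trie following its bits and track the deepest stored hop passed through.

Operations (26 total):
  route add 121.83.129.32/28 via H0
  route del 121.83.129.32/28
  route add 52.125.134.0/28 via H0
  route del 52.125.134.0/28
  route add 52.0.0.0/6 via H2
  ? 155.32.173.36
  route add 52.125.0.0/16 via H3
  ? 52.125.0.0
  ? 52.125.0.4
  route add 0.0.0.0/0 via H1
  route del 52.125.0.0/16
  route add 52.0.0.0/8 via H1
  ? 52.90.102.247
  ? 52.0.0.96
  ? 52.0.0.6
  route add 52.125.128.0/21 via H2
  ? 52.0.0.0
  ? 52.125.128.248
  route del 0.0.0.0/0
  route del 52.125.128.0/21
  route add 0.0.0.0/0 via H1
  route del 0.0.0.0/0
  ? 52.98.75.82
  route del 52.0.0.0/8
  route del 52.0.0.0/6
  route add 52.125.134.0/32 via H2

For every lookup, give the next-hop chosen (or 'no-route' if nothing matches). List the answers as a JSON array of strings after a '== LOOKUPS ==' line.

Apply in order:
  add 121.83.129.32/28 -> H0 at depth 28
  - 121.83.129.32/28 clear@28
  add 52.125.134.0/28 -> H0 at depth 28
  - 52.125.134.0/28 clear@28
  add 52.0.0.0/6 -> H2 at depth 6
  ? 155.32.173.36  path d0:-  best=no-route
  add 52.125.0.0/16 -> H3 at depth 16
  ? 52.125.0.0  path d0:-→d1:-→d2:-→d3:-→d4:-→d5:-→d6:H2→d7:-→d8:-→d9:-→d10:-→d11:-→d12:-→d13:-→d14:-→d15:-→d16:H3  best=H3
  ? 52.125.0.4  path d0:-→d1:-→d2:-→d3:-→d4:-→d5:-→d6:H2→d7:-→d8:-→d9:-→d10:-→d11:-→d12:-→d13:-→d14:-→d15:-→d16:H3  best=H3
  add 0.0.0.0/0 -> H1 at depth 0
  - 52.125.0.0/16 clear@16
  add 52.0.0.0/8 -> H1 at depth 8
  ? 52.90.102.247  path d0:H1→d1:-→d2:-→d3:-→d4:-→d5:-→d6:H2→d7:-→d8:H1→d9:-→d10:-  best=H1
  ? 52.0.0.96  path d0:H1→d1:-→d2:-→d3:-→d4:-→d5:-→d6:H2→d7:-→d8:H1→d9:-  best=H1
  ? 52.0.0.6  path d0:H1→d1:-→d2:-→d3:-→d4:-→d5:-→d6:H2→d7:-→d8:H1→d9:-  best=H1
  add 52.125.128.0/21 -> H2 at depth 21
  ? 52.0.0.0  path d0:H1→d1:-→d2:-→d3:-→d4:-→d5:-→d6:H2→d7:-→d8:H1→d9:-  best=H1
  ? 52.125.128.248  path d0:H1→d1:-→d2:-→d3:-→d4:-→d5:-→d6:H2→d7:-→d8:H1→d9:-→d10:-→d11:-→d12:-→d13:-→d14:-→d15:-→d16:-→d17:-→d18:-→d19:-→d20:-→d21:H2  best=H2
  - 0.0.0.0/0 clear@0
  - 52.125.128.0/21 clear@21
  add 0.0.0.0/0 -> H1 at depth 0
  - 0.0.0.0/0 clear@0
  ? 52.98.75.82  path d0:-→d1:-→d2:-→d3:-→d4:-→d5:-→d6:H2→d7:-→d8:H1→d9:-→d10:-→d11:-  best=H1
  - 52.0.0.0/8 clear@8
  - 52.0.0.0/6 clear@6
  add 52.125.134.0/32 -> H2 at depth 32

== LOOKUPS ==
["no-route","H3","H3","H1","H1","H1","H1","H2","H1"]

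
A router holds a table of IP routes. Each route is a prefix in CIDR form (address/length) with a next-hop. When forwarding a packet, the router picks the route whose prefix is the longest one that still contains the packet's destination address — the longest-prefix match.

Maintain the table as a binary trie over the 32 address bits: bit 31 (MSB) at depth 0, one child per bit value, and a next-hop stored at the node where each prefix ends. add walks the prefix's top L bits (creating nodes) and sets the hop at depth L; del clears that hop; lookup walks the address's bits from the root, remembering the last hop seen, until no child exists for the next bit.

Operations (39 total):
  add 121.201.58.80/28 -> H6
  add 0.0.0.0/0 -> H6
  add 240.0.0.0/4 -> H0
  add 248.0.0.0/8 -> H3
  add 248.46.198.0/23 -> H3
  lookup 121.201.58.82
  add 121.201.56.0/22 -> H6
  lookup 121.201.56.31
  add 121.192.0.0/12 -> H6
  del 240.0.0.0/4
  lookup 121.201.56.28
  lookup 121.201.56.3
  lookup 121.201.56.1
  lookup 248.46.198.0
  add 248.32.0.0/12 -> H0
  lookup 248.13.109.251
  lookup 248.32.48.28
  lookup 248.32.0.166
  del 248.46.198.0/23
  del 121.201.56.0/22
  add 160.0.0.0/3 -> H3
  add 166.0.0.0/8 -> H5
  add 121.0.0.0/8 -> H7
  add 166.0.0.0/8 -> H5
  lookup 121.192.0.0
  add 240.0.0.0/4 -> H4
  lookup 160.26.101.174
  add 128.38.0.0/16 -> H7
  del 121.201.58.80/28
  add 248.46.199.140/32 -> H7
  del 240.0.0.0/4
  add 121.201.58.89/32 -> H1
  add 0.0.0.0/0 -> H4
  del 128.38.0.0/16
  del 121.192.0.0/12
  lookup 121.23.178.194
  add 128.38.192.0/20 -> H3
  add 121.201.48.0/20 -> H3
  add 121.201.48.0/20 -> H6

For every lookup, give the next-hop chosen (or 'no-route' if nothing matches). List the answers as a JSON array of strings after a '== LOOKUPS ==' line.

Apply in order:
  + 121.201.58.80/28 (H6) depth=28
  + 0.0.0.0/0 (H6) depth=0
  + 240.0.0.0/4 (H0) depth=4
  + 248.0.0.0/8 (H3) depth=8
  + 248.46.198.0/23 (H3) depth=23
  ? 121.201.58.82  path d0:H6→d1:-→d2:-→d3:-→d4:-→d5:-→d6:-→d7:-→d8:-→d9:-→d10:-→d11:-→d12:-→d13:-→d14:-→d15:-→d16:-→d17:-→d18:-→d19:-→d20:-→d21:-→d22:-→d23:-→d24:-→d25:-→d26:-→d27:-→d28:H6  best=H6
  + 121.201.56.0/22 (H6) depth=22
  ? 121.201.56.31  path d0:H6→d1:-→d2:-→d3:-→d4:-→d5:-→d6:-→d7:-→d8:-→d9:-→d10:-→d11:-→d12:-→d13:-→d14:-→d15:-→d16:-→d17:-→d18:-→d19:-→d20:-→d21:-→d22:H6  best=H6
  + 121.192.0.0/12 (H6) depth=12
  del 240.0.0.0/4 (clear depth 4)
  ? 121.201.56.28  path d0:H6→d1:-→d2:-→d3:-→d4:-→d5:-→d6:-→d7:-→d8:-→d9:-→d10:-→d11:-→d12:H6→d13:-→d14:-→d15:-→d16:-→d17:-→d18:-→d19:-→d20:-→d21:-→d22:H6  best=H6
  ? 121.201.56.3  path d0:H6→d1:-→d2:-→d3:-→d4:-→d5:-→d6:-→d7:-→d8:-→d9:-→d10:-→d11:-→d12:H6→d13:-→d14:-→d15:-→d16:-→d17:-→d18:-→d19:-→d20:-→d21:-→d22:H6  best=H6
  ? 121.201.56.1  path d0:H6→d1:-→d2:-→d3:-→d4:-→d5:-→d6:-→d7:-→d8:-→d9:-→d10:-→d11:-→d12:H6→d13:-→d14:-→d15:-→d16:-→d17:-→d18:-→d19:-→d20:-→d21:-→d22:H6  best=H6
  ? 248.46.198.0  path d0:H6→d1:-→d2:-→d3:-→d4:-→d5:-→d6:-→d7:-→d8:H3→d9:-→d10:-→d11:-→d12:-→d13:-→d14:-→d15:-→d16:-→d17:-→d18:-→d19:-→d20:-→d21:-→d22:-→d23:H3  best=H3
  + 248.32.0.0/12 (H0) depth=12
  ? 248.13.109.251  path d0:H6→d1:-→d2:-→d3:-→d4:-→d5:-→d6:-→d7:-→d8:H3→d9:-→d10:-  best=H3
  ? 248.32.48.28  path d0:H6→d1:-→d2:-→d3:-→d4:-→d5:-→d6:-→d7:-→d8:H3→d9:-→d10:-→d11:-→d12:H0  best=H0
  ? 248.32.0.166  path d0:H6→d1:-→d2:-→d3:-→d4:-→d5:-→d6:-→d7:-→d8:H3→d9:-→d10:-→d11:-→d12:H0  best=H0
  del 248.46.198.0/23 (clear depth 23)
  del 121.201.56.0/22 (clear depth 22)
  + 160.0.0.0/3 (H3) depth=3
  + 166.0.0.0/8 (H5) depth=8
  + 121.0.0.0/8 (H7) depth=8
  + 166.0.0.0/8 (H5) depth=8
  ? 121.192.0.0  path d0:H6→d1:-→d2:-→d3:-→d4:-→d5:-→d6:-→d7:-→d8:H7→d9:-→d10:-→d11:-→d12:H6  best=H6
  + 240.0.0.0/4 (H4) depth=4
  ? 160.26.101.174  path d0:H6→d1:-→d2:-→d3:H3→d4:-→d5:-  best=H3
  + 128.38.0.0/16 (H7) depth=16
  del 121.201.58.80/28 (clear depth 28)
  + 248.46.199.140/32 (H7) depth=32
  del 240.0.0.0/4 (clear depth 4)
  + 121.201.58.89/32 (H1) depth=32
  + 0.0.0.0/0 (H4) depth=0
  del 128.38.0.0/16 (clear depth 16)
  del 121.192.0.0/12 (clear depth 12)
  ? 121.23.178.194  path d0:H4→d1:-→d2:-→d3:-→d4:-→d5:-→d6:-→d7:-→d8:H7  best=H7
  + 128.38.192.0/20 (H3) depth=20
  + 121.201.48.0/20 (H3) depth=20
  + 121.201.48.0/20 (H6) depth=20

== LOOKUPS ==
["H6","H6","H6","H6","H6","H3","H3","H0","H0","H6","H3","H7"]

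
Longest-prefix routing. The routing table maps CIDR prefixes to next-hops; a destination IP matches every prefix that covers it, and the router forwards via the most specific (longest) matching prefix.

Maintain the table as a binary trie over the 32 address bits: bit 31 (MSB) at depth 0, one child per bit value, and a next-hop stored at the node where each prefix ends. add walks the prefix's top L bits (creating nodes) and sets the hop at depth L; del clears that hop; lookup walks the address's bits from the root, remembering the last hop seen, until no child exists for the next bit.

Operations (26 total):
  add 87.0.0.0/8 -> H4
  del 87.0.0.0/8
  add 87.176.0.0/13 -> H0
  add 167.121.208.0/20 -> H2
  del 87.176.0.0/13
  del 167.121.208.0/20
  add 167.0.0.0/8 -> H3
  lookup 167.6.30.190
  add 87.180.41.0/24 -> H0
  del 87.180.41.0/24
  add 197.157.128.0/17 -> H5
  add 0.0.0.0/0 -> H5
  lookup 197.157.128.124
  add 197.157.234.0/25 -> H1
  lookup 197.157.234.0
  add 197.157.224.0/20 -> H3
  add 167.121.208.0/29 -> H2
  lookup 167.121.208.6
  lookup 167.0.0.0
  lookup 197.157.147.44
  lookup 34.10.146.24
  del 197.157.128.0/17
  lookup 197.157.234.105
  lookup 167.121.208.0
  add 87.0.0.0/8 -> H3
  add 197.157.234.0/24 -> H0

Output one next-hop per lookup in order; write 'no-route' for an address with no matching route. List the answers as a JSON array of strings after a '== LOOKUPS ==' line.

Apply in order:
  + 87.0.0.0/8 (H4) depth=8
  del 87.0.0.0/8 (clear depth 8)
  + 87.176.0.0/13 (H0) depth=13
  + 167.121.208.0/20 (H2) depth=20
  del 87.176.0.0/13 (clear depth 13)
  del 167.121.208.0/20 (clear depth 20)
  + 167.0.0.0/8 (H3) depth=8
  Q 167.6.30.190: descend 101001110 ; hops seen [H3] ; pick H3
  + 87.180.41.0/24 (H0) depth=24
  del 87.180.41.0/24 (clear depth 24)
  + 197.157.128.0/17 (H5) depth=17
  + 0.0.0.0/0 (H5) depth=0
  Q 197.157.128.124: descend 11000101100111011 ; hops seen [H5,H5] ; pick H5
  + 197.157.234.0/25 (H1) depth=25
  Q 197.157.234.0: descend 1100010110011101111010100 ; hops seen [H5,H5,H1] ; pick H1
  + 197.157.224.0/20 (H3) depth=20
  + 167.121.208.0/29 (H2) depth=29
  Q 167.121.208.6: descend 10100111011110011101000000000 ; hops seen [H5,H3,H2] ; pick H2
  Q 167.0.0.0: descend 101001110 ; hops seen [H5,H3] ; pick H3
  Q 197.157.147.44: descend 11000101100111011 ; hops seen [H5,H5] ; pick H5
  Q 34.10.146.24: descend 0 ; hops seen [H5] ; pick H5
  del 197.157.128.0/17 (clear depth 17)
  Q 197.157.234.105: descend 1100010110011101111010100 ; hops seen [H5,H3,H1] ; pick H1
  Q 167.121.208.0: descend 10100111011110011101000000000 ; hops seen [H5,H3,H2] ; pick H2
  + 87.0.0.0/8 (H3) depth=8
  + 197.157.234.0/24 (H0) depth=24

== LOOKUPS ==
["H3","H5","H1","H2","H3","H5","H5","H1","H2"]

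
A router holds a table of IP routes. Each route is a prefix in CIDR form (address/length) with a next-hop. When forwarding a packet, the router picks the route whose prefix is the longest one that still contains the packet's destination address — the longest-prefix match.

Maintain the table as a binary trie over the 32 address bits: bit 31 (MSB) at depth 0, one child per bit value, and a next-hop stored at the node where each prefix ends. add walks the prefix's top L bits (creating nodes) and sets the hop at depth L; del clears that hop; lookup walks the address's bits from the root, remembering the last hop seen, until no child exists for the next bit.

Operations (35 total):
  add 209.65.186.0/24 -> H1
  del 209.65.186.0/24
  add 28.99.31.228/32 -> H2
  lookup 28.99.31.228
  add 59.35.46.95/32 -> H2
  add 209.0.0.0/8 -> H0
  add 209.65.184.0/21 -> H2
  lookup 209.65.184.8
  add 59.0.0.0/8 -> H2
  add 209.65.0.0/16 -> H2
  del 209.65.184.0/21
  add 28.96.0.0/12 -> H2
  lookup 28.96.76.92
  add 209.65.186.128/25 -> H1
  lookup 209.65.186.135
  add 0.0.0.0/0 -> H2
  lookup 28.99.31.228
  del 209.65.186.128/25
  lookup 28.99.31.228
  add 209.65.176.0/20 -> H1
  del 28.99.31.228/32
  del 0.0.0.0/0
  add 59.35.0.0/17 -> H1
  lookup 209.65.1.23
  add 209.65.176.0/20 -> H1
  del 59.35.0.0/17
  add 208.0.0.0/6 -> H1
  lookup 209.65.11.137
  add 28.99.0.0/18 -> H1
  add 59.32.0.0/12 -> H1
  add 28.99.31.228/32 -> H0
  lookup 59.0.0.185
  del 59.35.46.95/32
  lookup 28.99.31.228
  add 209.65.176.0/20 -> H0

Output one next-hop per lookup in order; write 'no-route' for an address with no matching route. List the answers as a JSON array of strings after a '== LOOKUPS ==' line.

Process each operation:
  add 209.65.186.0/24 -> H1 at depth 24
  - 209.65.186.0/24 clear@24
  add 28.99.31.228/32 -> H2 at depth 32
  Q 28.99.31.228: descend 00011100011000110001111111100100 ; hops seen [H2] ; pick H2
  add 59.35.46.95/32 -> H2 at depth 32
  add 209.0.0.0/8 -> H0 at depth 8
  add 209.65.184.0/21 -> H2 at depth 21
  Q 209.65.184.8: descend 1101000101000001101110 ; hops seen [H0,H2] ; pick H2
  add 59.0.0.0/8 -> H2 at depth 8
  add 209.65.0.0/16 -> H2 at depth 16
  - 209.65.184.0/21 clear@21
  add 28.96.0.0/12 -> H2 at depth 12
  Q 28.96.76.92: descend 00011100011000 ; hops seen [H2] ; pick H2
  add 209.65.186.128/25 -> H1 at depth 25
  Q 209.65.186.135: descend 1101000101000001101110101 ; hops seen [H0,H2,H1] ; pick H1
  add 0.0.0.0/0 -> H2 at depth 0
  Q 28.99.31.228: descend 00011100011000110001111111100100 ; hops seen [H2,H2,H2] ; pick H2
  - 209.65.186.128/25 clear@25
  Q 28.99.31.228: descend 00011100011000110001111111100100 ; hops seen [H2,H2,H2] ; pick H2
  add 209.65.176.0/20 -> H1 at depth 20
  - 28.99.31.228/32 clear@32
  - 0.0.0.0/0 clear@0
  add 59.35.0.0/17 -> H1 at depth 17
  Q 209.65.1.23: descend 1101000101000001 ; hops seen [H0,H2] ; pick H2
  add 209.65.176.0/20 -> H1 at depth 20
  - 59.35.0.0/17 clear@17
  add 208.0.0.0/6 -> H1 at depth 6
  Q 209.65.11.137: descend 1101000101000001 ; hops seen [H1,H0,H2] ; pick H2
  add 28.99.0.0/18 -> H1 at depth 18
  add 59.32.0.0/12 -> H1 at depth 12
  add 28.99.31.228/32 -> H0 at depth 32
  Q 59.0.0.185: descend 0011101100 ; hops seen [H2] ; pick H2
  - 59.35.46.95/32 clear@32
  Q 28.99.31.228: descend 00011100011000110001111111100100 ; hops seen [H2,H1,H0] ; pick H0
  add 209.65.176.0/20 -> H0 at depth 20

== LOOKUPS ==
["H2","H2","H2","H1","H2","H2","H2","H2","H2","H0"]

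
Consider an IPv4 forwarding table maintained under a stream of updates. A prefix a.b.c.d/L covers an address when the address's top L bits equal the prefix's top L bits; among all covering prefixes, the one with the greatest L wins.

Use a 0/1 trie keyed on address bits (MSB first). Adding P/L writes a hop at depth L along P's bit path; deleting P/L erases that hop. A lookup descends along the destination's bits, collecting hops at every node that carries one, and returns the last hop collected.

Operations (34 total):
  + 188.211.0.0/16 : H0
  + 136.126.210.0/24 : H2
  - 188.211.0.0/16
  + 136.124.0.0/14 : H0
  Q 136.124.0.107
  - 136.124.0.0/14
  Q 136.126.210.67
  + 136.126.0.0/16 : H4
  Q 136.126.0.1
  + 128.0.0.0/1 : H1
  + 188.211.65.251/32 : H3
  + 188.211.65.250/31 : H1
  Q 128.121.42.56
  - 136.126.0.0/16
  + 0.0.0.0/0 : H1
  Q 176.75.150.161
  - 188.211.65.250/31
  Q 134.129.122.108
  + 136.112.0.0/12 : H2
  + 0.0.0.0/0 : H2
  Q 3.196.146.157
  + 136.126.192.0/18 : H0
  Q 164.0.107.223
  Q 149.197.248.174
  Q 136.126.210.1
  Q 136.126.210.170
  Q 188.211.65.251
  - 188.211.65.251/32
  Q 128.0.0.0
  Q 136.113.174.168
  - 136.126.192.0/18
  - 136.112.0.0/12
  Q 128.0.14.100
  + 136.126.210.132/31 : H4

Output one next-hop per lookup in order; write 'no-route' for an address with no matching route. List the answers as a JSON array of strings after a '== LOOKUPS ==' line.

Process each operation:
  + 188.211.0.0/16 (H0) depth=16
  + 136.126.210.0/24 (H2) depth=24
  - 188.211.0.0/16 clear@16
  + 136.124.0.0/14 (H0) depth=14
  lookup 136.124.0.107: bits 10001000011111 walk d0:-→d1:-→d2:-→d3:-→d4:-→d5:-→d6:-→d7:-→d8:-→d9:-→d10:-→d11:-→d12:-→d13:-→d14:H0 -> H0
  - 136.124.0.0/14 clear@14
  lookup 136.126.210.67: bits 100010000111111011010010 walk d0:-→d1:-→d2:-→d3:-→d4:-→d5:-→d6:-→d7:-→d8:-→d9:-→d10:-→d11:-→d12:-→d13:-→d14:-→d15:-→d16:-→d17:-→d18:-→d19:-→d20:-→d21:-→d22:-→d23:-→d24:H2 -> H2
  + 136.126.0.0/16 (H4) depth=16
  lookup 136.126.0.1: bits 1000100001111110 walk d0:-→d1:-→d2:-→d3:-→d4:-→d5:-→d6:-→d7:-→d8:-→d9:-→d10:-→d11:-→d12:-→d13:-→d14:-→d15:-→d16:H4 -> H4
  + 128.0.0.0/1 (H1) depth=1
  + 188.211.65.251/32 (H3) depth=32
  + 188.211.65.250/31 (H1) depth=31
  lookup 128.121.42.56: bits 1000 walk d0:-→d1:H1→d2:-→d3:-→d4:- -> H1
  - 136.126.0.0/16 clear@16
  + 0.0.0.0/0 (H1) depth=0
  lookup 176.75.150.161: bits 1011 walk d0:H1→d1:H1→d2:-→d3:-→d4:- -> H1
  - 188.211.65.250/31 clear@31
  lookup 134.129.122.108: bits 1000 walk d0:H1→d1:H1→d2:-→d3:-→d4:- -> H1
  + 136.112.0.0/12 (H2) depth=12
  + 0.0.0.0/0 (H2) depth=0
  lookup 3.196.146.157: bits ε walk d0:H2 -> H2
  + 136.126.192.0/18 (H0) depth=18
  lookup 164.0.107.223: bits 101 walk d0:H2→d1:H1→d2:-→d3:- -> H1
  lookup 149.197.248.174: bits 100 walk d0:H2→d1:H1→d2:-→d3:- -> H1
  lookup 136.126.210.1: bits 100010000111111011010010 walk d0:H2→d1:H1→d2:-→d3:-→d4:-→d5:-→d6:-→d7:-→d8:-→d9:-→d10:-→d11:-→d12:H2→d13:-→d14:-→d15:-→d16:-→d17:-→d18:H0→d19:-→d20:-→d21:-→d22:-→d23:-→d24:H2 -> H2
  lookup 136.126.210.170: bits 100010000111111011010010 walk d0:H2→d1:H1→d2:-→d3:-→d4:-→d5:-→d6:-→d7:-→d8:-→d9:-→d10:-→d11:-→d12:H2→d13:-→d14:-→d15:-→d16:-→d17:-→d18:H0→d19:-→d20:-→d21:-→d22:-→d23:-→d24:H2 -> H2
  lookup 188.211.65.251: bits 10111100110100110100000111111011 walk d0:H2→d1:H1→d2:-→d3:-→d4:-→d5:-→d6:-→d7:-→d8:-→d9:-→d10:-→d11:-→d12:-→d13:-→d14:-→d15:-→d16:-→d17:-→d18:-→d19:-→d20:-→d21:-→d22:-→d23:-→d24:-→d25:-→d26:-→d27:-→d28:-→d29:-→d30:-→d31:-→d32:H3 -> H3
  - 188.211.65.251/32 clear@32
  lookup 128.0.0.0: bits 1000 walk d0:H2→d1:H1→d2:-→d3:-→d4:- -> H1
  lookup 136.113.174.168: bits 100010000111 walk d0:H2→d1:H1→d2:-→d3:-→d4:-→d5:-→d6:-→d7:-→d8:-→d9:-→d10:-→d11:-→d12:H2 -> H2
  - 136.126.192.0/18 clear@18
  - 136.112.0.0/12 clear@12
  lookup 128.0.14.100: bits 1000 walk d0:H2→d1:H1→d2:-→d3:-→d4:- -> H1
  + 136.126.210.132/31 (H4) depth=31

== LOOKUPS ==
["H0","H2","H4","H1","H1","H1","H2","H1","H1","H2","H2","H3","H1","H2","H1"]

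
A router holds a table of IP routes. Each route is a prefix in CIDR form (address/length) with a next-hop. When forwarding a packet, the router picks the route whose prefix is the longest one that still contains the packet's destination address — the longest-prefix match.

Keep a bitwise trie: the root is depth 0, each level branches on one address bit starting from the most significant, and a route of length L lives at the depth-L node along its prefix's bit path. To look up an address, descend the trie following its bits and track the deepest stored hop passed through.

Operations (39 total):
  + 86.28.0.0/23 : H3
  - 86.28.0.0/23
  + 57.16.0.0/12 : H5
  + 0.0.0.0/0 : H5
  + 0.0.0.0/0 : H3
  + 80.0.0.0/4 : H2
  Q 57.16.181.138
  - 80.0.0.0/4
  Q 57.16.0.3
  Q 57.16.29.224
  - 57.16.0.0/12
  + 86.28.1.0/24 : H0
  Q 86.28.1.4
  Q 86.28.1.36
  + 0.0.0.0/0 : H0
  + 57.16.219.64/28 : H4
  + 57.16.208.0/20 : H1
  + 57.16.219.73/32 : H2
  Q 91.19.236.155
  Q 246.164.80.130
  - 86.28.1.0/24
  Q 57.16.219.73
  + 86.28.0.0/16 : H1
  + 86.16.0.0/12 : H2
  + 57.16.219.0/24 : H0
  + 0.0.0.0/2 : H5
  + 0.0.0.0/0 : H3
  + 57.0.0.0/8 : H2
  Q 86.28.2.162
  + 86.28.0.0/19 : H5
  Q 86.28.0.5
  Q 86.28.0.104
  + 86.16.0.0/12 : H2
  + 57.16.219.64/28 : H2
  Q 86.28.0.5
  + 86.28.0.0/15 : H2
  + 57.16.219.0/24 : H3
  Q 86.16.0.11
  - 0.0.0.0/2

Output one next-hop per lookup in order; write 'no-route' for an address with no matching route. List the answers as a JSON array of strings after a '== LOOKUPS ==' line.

Trace:
  + 86.28.0.0/23 (H3) depth=23
  del 86.28.0.0/23 (clear depth 23)
  + 57.16.0.0/12 (H5) depth=12
  + 0.0.0.0/0 (H5) depth=0
  + 0.0.0.0/0 (H3) depth=0
  + 80.0.0.0/4 (H2) depth=4
  ? 57.16.181.138  path d0:H3→d1:-→d2:-→d3:-→d4:-→d5:-→d6:-→d7:-→d8:-→d9:-→d10:-→d11:-→d12:H5  best=H5
  del 80.0.0.0/4 (clear depth 4)
  ? 57.16.0.3  path d0:H3→d1:-→d2:-→d3:-→d4:-→d5:-→d6:-→d7:-→d8:-→d9:-→d10:-→d11:-→d12:H5  best=H5
  ? 57.16.29.224  path d0:H3→d1:-→d2:-→d3:-→d4:-→d5:-→d6:-→d7:-→d8:-→d9:-→d10:-→d11:-→d12:H5  best=H5
  del 57.16.0.0/12 (clear depth 12)
  + 86.28.1.0/24 (H0) depth=24
  ? 86.28.1.4  path d0:H3→d1:-→d2:-→d3:-→d4:-→d5:-→d6:-→d7:-→d8:-→d9:-→d10:-→d11:-→d12:-→d13:-→d14:-→d15:-→d16:-→d17:-→d18:-→d19:-→d20:-→d21:-→d22:-→d23:-→d24:H0  best=H0
  ? 86.28.1.36  path d0:H3→d1:-→d2:-→d3:-→d4:-→d5:-→d6:-→d7:-→d8:-→d9:-→d10:-→d11:-→d12:-→d13:-→d14:-→d15:-→d16:-→d17:-→d18:-→d19:-→d20:-→d21:-→d22:-→d23:-→d24:H0  best=H0
  + 0.0.0.0/0 (H0) depth=0
  + 57.16.219.64/28 (H4) depth=28
  + 57.16.208.0/20 (H1) depth=20
  + 57.16.219.73/32 (H2) depth=32
  ? 91.19.236.155  path d0:H0→d1:-→d2:-→d3:-→d4:-  best=H0
  ? 246.164.80.130  path d0:H0  best=H0
  del 86.28.1.0/24 (clear depth 24)
  ? 57.16.219.73  path d0:H0→d1:-→d2:-→d3:-→d4:-→d5:-→d6:-→d7:-→d8:-→d9:-→d10:-→d11:-→d12:-→d13:-→d14:-→d15:-→d16:-→d17:-→d18:-→d19:-→d20:H1→d21:-→d22:-→d23:-→d24:-→d25:-→d26:-→d27:-→d28:H4→d29:-→d30:-→d31:-→d32:H2  best=H2
  + 86.28.0.0/16 (H1) depth=16
  + 86.16.0.0/12 (H2) depth=12
  + 57.16.219.0/24 (H0) depth=24
  + 0.0.0.0/2 (H5) depth=2
  + 0.0.0.0/0 (H3) depth=0
  + 57.0.0.0/8 (H2) depth=8
  ? 86.28.2.162  path d0:H3→d1:-→d2:-→d3:-→d4:-→d5:-→d6:-→d7:-→d8:-→d9:-→d10:-→d11:-→d12:H2→d13:-→d14:-→d15:-→d16:H1→d17:-→d18:-→d19:-→d20:-→d21:-→d22:-  best=H1
  + 86.28.0.0/19 (H5) depth=19
  ? 86.28.0.5  path d0:H3→d1:-→d2:-→d3:-→d4:-→d5:-→d6:-→d7:-→d8:-→d9:-→d10:-→d11:-→d12:H2→d13:-→d14:-→d15:-→d16:H1→d17:-→d18:-→d19:H5→d20:-→d21:-→d22:-→d23:-  best=H5
  ? 86.28.0.104  path d0:H3→d1:-→d2:-→d3:-→d4:-→d5:-→d6:-→d7:-→d8:-→d9:-→d10:-→d11:-→d12:H2→d13:-→d14:-→d15:-→d16:H1→d17:-→d18:-→d19:H5→d20:-→d21:-→d22:-→d23:-  best=H5
  + 86.16.0.0/12 (H2) depth=12
  + 57.16.219.64/28 (H2) depth=28
  ? 86.28.0.5  path d0:H3→d1:-→d2:-→d3:-→d4:-→d5:-→d6:-→d7:-→d8:-→d9:-→d10:-→d11:-→d12:H2→d13:-→d14:-→d15:-→d16:H1→d17:-→d18:-→d19:H5→d20:-→d21:-→d22:-→d23:-  best=H5
  + 86.28.0.0/15 (H2) depth=15
  + 57.16.219.0/24 (H3) depth=24
  ? 86.16.0.11  path d0:H3→d1:-→d2:-→d3:-→d4:-→d5:-→d6:-→d7:-→d8:-→d9:-→d10:-→d11:-→d12:H2  best=H2
  del 0.0.0.0/2 (clear depth 2)

== LOOKUPS ==
["H5","H5","H5","H0","H0","H0","H0","H2","H1","H5","H5","H5","H2"]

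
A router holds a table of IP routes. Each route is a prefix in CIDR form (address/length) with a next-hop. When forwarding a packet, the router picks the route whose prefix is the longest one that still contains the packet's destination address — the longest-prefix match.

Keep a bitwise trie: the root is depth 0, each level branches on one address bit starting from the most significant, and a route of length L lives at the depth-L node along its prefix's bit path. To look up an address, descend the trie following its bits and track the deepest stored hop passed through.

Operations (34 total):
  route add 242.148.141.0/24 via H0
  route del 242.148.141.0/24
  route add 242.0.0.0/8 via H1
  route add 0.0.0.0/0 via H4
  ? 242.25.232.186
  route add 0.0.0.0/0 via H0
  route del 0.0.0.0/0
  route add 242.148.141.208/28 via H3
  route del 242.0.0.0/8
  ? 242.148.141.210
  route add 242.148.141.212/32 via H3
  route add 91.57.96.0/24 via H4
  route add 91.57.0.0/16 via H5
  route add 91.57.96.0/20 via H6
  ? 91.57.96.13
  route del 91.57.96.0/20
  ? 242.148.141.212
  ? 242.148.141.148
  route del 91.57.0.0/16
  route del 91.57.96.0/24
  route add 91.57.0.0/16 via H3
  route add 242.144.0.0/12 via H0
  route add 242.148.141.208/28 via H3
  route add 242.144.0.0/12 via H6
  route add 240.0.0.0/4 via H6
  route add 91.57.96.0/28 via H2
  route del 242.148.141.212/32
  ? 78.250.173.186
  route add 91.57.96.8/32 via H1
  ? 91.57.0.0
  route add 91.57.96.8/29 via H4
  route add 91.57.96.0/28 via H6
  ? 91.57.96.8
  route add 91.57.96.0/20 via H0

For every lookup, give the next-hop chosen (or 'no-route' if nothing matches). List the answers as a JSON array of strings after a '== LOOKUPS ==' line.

Trace:
  + 242.148.141.0/24 (H0) depth=24
  del 242.148.141.0/24 (clear depth 24)
  + 242.0.0.0/8 (H1) depth=8
  + 0.0.0.0/0 (H4) depth=0
  lookup 242.25.232.186: bits 11110010 walk d0:H4→d1:-→d2:-→d3:-→d4:-→d5:-→d6:-→d7:-→d8:H1 -> H1
  + 0.0.0.0/0 (H0) depth=0
  del 0.0.0.0/0 (clear depth 0)
  + 242.148.141.208/28 (H3) depth=28
  del 242.0.0.0/8 (clear depth 8)
  lookup 242.148.141.210: bits 1111001010010100100011011101 walk d0:-→d1:-→d2:-→d3:-→d4:-→d5:-→d6:-→d7:-→d8:-→d9:-→d10:-→d11:-→d12:-→d13:-→d14:-→d15:-→d16:-→d17:-→d18:-→d19:-→d20:-→d21:-→d22:-→d23:-→d24:-→d25:-→d26:-→d27:-→d28:H3 -> H3
  + 242.148.141.212/32 (H3) depth=32
  + 91.57.96.0/24 (H4) depth=24
  + 91.57.0.0/16 (H5) depth=16
  + 91.57.96.0/20 (H6) depth=20
  lookup 91.57.96.13: bits 010110110011100101100000 walk d0:-→d1:-→d2:-→d3:-→d4:-→d5:-→d6:-→d7:-→d8:-→d9:-→d10:-→d11:-→d12:-→d13:-→d14:-→d15:-→d16:H5→d17:-→d18:-→d19:-→d20:H6→d21:-→d22:-→d23:-→d24:H4 -> H4
  del 91.57.96.0/20 (clear depth 20)
  lookup 242.148.141.212: bits 11110010100101001000110111010100 walk d0:-→d1:-→d2:-→d3:-→d4:-→d5:-→d6:-→d7:-→d8:-→d9:-→d10:-→d11:-→d12:-→d13:-→d14:-→d15:-→d16:-→d17:-→d18:-→d19:-→d20:-→d21:-→d22:-→d23:-→d24:-→d25:-→d26:-→d27:-→d28:H3→d29:-→d30:-→d31:-→d32:H3 -> H3
  lookup 242.148.141.148: bits 1111001010010100100011011 walk d0:-→d1:-→d2:-→d3:-→d4:-→d5:-→d6:-→d7:-→d8:-→d9:-→d10:-→d11:-→d12:-→d13:-→d14:-→d15:-→d16:-→d17:-→d18:-→d19:-→d20:-→d21:-→d22:-→d23:-→d24:-→d25:- -> no-route
  del 91.57.0.0/16 (clear depth 16)
  del 91.57.96.0/24 (clear depth 24)
  + 91.57.0.0/16 (H3) depth=16
  + 242.144.0.0/12 (H0) depth=12
  + 242.148.141.208/28 (H3) depth=28
  + 242.144.0.0/12 (H6) depth=12
  + 240.0.0.0/4 (H6) depth=4
  + 91.57.96.0/28 (H2) depth=28
  del 242.148.141.212/32 (clear depth 32)
  lookup 78.250.173.186: bits 010 walk d0:-→d1:-→d2:-→d3:- -> no-route
  + 91.57.96.8/32 (H1) depth=32
  lookup 91.57.0.0: bits 01011011001110010 walk d0:-→d1:-→d2:-→d3:-→d4:-→d5:-→d6:-→d7:-→d8:-→d9:-→d10:-→d11:-→d12:-→d13:-→d14:-→d15:-→d16:H3→d17:- -> H3
  + 91.57.96.8/29 (H4) depth=29
  + 91.57.96.0/28 (H6) depth=28
  lookup 91.57.96.8: bits 01011011001110010110000000001000 walk d0:-→d1:-→d2:-→d3:-→d4:-→d5:-→d6:-→d7:-→d8:-→d9:-→d10:-→d11:-→d12:-→d13:-→d14:-→d15:-→d16:H3→d17:-→d18:-→d19:-→d20:-→d21:-→d22:-→d23:-→d24:-→d25:-→d26:-→d27:-→d28:H6→d29:H4→d30:-→d31:-→d32:H1 -> H1
  + 91.57.96.0/20 (H0) depth=20

== LOOKUPS ==
["H1","H3","H4","H3","no-route","no-route","H3","H1"]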